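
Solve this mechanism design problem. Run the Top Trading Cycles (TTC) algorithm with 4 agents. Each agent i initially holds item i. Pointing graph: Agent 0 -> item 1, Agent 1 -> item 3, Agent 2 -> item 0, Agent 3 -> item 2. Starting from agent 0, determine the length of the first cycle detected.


Step 1: Trace the pointer graph from agent 0: 0 -> 1 -> 3 -> 2 -> 0
Step 2: A cycle is detected when we revisit agent 0
Step 3: The cycle is: 0 -> 1 -> 3 -> 2 -> 0
Step 4: Cycle length = 4

4


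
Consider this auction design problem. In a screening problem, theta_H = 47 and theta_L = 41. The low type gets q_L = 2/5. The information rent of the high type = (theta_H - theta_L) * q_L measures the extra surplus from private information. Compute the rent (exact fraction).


Step 1: theta_H - theta_L = 47 - 41 = 6
Step 2: Information rent = (theta_H - theta_L) * q_L
Step 3: = 6 * 2/5
Step 4: = 12/5

12/5


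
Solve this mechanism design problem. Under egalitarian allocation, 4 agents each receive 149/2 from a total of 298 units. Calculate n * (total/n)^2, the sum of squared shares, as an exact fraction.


Step 1: Each agent's share = 298/4 = 149/2
Step 2: Square of each share = (149/2)^2 = 22201/4
Step 3: Sum of squares = 4 * 22201/4 = 22201

22201


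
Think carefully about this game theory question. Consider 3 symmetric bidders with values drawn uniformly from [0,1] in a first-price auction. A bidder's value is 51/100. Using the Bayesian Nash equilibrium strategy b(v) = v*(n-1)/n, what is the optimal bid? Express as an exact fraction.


Step 1: The symmetric BNE bidding function is b(v) = v * (n-1) / n
Step 2: Substitute v = 51/100 and n = 3
Step 3: b = 51/100 * 2/3
Step 4: b = 17/50

17/50


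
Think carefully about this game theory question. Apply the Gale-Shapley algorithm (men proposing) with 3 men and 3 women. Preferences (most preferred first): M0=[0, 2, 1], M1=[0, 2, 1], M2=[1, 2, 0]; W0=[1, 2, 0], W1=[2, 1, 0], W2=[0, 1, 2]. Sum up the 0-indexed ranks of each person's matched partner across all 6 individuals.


Step 1: Run Gale-Shapley (men propose, women hold best offer):
  M0 proposes to W0; she accepts
  M1 proposes to W0; she switches from M0
  M2 proposes to W1; she accepts
  M0 proposes to W2; she accepts
Step 2: Final matching: W0-M1, W1-M2, W2-M0
Step 3: 0-indexed ranks (man's rank of his match, then woman's): 0 + 0 + 0 + 0 + 1 + 0
Step 4: Total rank sum = 1

1


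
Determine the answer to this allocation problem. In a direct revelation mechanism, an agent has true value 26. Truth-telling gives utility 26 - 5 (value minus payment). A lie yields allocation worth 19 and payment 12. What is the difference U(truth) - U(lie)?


Step 1: U(truth) = value - payment = 26 - 5 = 21
Step 2: U(lie) = allocation - payment = 19 - 12 = 7
Step 3: IC gap = 21 - 7 = 14

14


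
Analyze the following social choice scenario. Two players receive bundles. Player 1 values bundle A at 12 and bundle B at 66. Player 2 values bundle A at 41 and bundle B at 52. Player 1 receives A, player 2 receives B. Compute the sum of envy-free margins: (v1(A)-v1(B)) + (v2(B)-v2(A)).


Step 1: Player 1's margin = v1(A) - v1(B) = 12 - 66 = -54
Step 2: Player 2's margin = v2(B) - v2(A) = 52 - 41 = 11
Step 3: Total margin = -54 + 11 = -43

-43


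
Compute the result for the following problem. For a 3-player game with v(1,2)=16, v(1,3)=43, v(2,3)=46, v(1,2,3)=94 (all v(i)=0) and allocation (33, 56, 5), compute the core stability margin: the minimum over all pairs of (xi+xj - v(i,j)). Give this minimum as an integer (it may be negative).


Step 1: Slack for coalition (1,2): x1+x2 - v12 = 89 - 16 = 73
Step 2: Slack for coalition (1,3): x1+x3 - v13 = 38 - 43 = -5
Step 3: Slack for coalition (2,3): x2+x3 - v23 = 61 - 46 = 15
Step 4: Minimum slack = min(73, -5, 15) = -5, attained by (1,3); coalition (1,3) can block (slack < 0), so the allocation is not in the core

-5


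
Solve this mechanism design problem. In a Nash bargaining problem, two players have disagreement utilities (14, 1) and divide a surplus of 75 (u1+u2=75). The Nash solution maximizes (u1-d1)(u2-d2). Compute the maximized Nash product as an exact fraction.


Step 1: The Nash solution splits surplus symmetrically above the disagreement point
Step 2: u1 = (total + d1 - d2)/2 = (75 + 14 - 1)/2 = 44
Step 3: u2 = (total - d1 + d2)/2 = (75 - 14 + 1)/2 = 31
Step 4: Nash product = (44 - 14) * (31 - 1)
Step 5: = 30 * 30 = 900

900


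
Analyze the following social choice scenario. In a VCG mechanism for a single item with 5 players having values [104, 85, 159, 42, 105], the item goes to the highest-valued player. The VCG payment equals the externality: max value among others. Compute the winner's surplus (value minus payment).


Step 1: The winner is the agent with the highest value: agent 2 with value 159
Step 2: Values of other agents: [104, 85, 42, 105]
Step 3: VCG payment = max of others' values = 105
Step 4: Surplus = 159 - 105 = 54

54


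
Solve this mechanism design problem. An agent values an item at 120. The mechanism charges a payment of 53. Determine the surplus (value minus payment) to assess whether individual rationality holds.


Step 1: Surplus = value - payment = 120 - 53 = 67
Step 2: IR is satisfied (surplus >= 0)

67


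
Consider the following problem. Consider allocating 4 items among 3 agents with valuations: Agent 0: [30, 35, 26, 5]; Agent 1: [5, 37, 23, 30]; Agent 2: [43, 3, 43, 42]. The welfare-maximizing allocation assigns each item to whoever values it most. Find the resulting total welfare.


Step 1: For each item, find the maximum value among all agents.
Step 2: Item 0 -> Agent 2 (value 43)
Step 3: Item 1 -> Agent 1 (value 37)
Step 4: Item 2 -> Agent 2 (value 43)
Step 5: Item 3 -> Agent 2 (value 42)
Step 6: Total welfare = 43 + 37 + 43 + 42 = 165

165


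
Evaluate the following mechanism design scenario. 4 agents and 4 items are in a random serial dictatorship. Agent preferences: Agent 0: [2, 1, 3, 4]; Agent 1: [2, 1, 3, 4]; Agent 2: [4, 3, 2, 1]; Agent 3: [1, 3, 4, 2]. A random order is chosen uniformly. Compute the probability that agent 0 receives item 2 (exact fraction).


Step 1: Agent 0 wants item 2
Step 2: There are 24 possible orderings of agents
Step 3: In 12 orderings, agent 0 gets item 2
Step 4: Probability = 12/24 = 1/2

1/2


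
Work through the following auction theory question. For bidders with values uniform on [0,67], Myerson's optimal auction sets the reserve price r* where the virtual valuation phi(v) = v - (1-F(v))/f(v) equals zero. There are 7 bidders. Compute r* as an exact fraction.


Step 1: For U[0,67], F(v) = v/67 and f(v) = 1/67
Step 2: phi(v) = v - (1 - v/67)/(1/67) = v - (67 - v) = 2v - 67
Step 3: Set phi(r*) = 0: 2r* - 67 = 0
Step 4: r* = 67/2 (the number of bidders n = 7 does not enter)

67/2


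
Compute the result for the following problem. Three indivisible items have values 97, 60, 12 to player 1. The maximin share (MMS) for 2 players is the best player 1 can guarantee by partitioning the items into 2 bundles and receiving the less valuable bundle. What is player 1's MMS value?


Step 1: Item values = 97, 60, 12
Step 2: Enumerate all 2-bundle partitions and take the smaller bundle:
  Partition 1: {97} vs {60,12} -> bundles 97, 72; min = 72
  Partition 2: {60} vs {97,12} -> bundles 60, 109; min = 60
  Partition 3: {12} vs {97,60} -> bundles 12, 157; min = 12
Step 3: MMS = max(72, 60, 12) = 72

72


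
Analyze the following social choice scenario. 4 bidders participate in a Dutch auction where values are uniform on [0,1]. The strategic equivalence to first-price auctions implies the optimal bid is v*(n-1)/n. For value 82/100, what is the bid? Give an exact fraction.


Step 1: Dutch auctions are strategically equivalent to first-price auctions
Step 2: The equilibrium bid is b(v) = v*(n-1)/n
Step 3: b = 41/50 * 3/4
Step 4: b = 123/200

123/200


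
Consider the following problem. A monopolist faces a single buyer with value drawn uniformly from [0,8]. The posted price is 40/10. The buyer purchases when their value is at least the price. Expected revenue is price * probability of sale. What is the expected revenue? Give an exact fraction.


Step 1: Posted price r = 4, value support [0,8]
Step 2: P(v >= r) = (8 - 4)/8 = 1/2
Step 3: Expected revenue = r * P(v >= r) = 4 * 1/2
Step 4: Revenue = 2

2


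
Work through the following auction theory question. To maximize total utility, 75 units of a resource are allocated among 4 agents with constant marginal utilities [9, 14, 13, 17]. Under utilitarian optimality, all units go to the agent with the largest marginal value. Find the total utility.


Step 1: The marginal utilities are [9, 14, 13, 17]
Step 2: The highest marginal utility is 17
Step 3: All 75 units go to that agent
Step 4: Total utility = 17 * 75 = 1275

1275


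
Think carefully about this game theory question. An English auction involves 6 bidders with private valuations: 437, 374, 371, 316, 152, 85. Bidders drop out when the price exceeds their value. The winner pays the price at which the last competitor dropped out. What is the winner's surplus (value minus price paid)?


Step 1: Identify the highest value: 437
Step 2: Identify the second-highest value: 374
Step 3: The final price = second-highest value = 374
Step 4: Surplus = 437 - 374 = 63

63


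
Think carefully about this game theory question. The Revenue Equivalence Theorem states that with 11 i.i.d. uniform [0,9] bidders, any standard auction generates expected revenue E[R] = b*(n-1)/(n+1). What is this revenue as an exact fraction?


Step 1: By Revenue Equivalence, expected revenue = b*(n-1)/(n+1)
Step 2: Substituting n = 11, b = 9
Step 3: Revenue = 9*(11-1)/(11+1) = 9*10/12
Step 4: Revenue = 90/12 = 15/2

15/2


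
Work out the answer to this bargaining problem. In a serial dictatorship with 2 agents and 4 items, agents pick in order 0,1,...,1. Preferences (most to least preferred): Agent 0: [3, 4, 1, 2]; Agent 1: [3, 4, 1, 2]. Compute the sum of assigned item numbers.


Step 1: Agent 0 picks item 3
Step 2: Agent 1 picks item 4
Step 3: Sum = 3 + 4 = 7

7


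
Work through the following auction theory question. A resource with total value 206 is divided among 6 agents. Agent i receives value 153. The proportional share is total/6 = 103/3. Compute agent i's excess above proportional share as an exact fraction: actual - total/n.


Step 1: Proportional share = 206/6 = 103/3
Step 2: Agent's actual allocation = 153
Step 3: Excess = 153 - 103/3 = 356/3

356/3


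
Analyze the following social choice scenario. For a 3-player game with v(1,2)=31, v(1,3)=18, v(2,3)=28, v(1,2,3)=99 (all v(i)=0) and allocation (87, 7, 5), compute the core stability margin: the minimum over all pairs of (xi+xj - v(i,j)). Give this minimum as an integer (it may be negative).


Step 1: Slack for coalition (1,2): x1+x2 - v12 = 94 - 31 = 63
Step 2: Slack for coalition (1,3): x1+x3 - v13 = 92 - 18 = 74
Step 3: Slack for coalition (2,3): x2+x3 - v23 = 12 - 28 = -16
Step 4: Minimum slack = min(63, 74, -16) = -16, attained by (2,3); coalition (2,3) can block (slack < 0), so the allocation is not in the core

-16


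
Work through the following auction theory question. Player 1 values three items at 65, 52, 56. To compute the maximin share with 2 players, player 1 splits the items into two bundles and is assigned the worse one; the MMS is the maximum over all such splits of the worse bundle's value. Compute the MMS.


Step 1: Item values = 65, 52, 56
Step 2: Enumerate all 2-bundle partitions and take the smaller bundle:
  Partition 1: {65} vs {52,56} -> bundles 65, 108; min = 65
  Partition 2: {52} vs {65,56} -> bundles 52, 121; min = 52
  Partition 3: {56} vs {65,52} -> bundles 56, 117; min = 56
Step 3: MMS = max(65, 52, 56) = 65

65


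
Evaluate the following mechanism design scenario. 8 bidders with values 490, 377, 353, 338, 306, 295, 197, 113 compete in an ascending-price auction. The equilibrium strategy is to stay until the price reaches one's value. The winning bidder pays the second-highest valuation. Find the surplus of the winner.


Step 1: Identify the highest value: 490
Step 2: Identify the second-highest value: 377
Step 3: The final price = second-highest value = 377
Step 4: Surplus = 490 - 377 = 113

113


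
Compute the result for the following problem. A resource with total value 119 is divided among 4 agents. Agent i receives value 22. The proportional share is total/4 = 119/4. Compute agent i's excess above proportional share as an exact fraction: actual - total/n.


Step 1: Proportional share = 119/4
Step 2: Agent's actual allocation = 22
Step 3: Excess = 22 - 119/4 = -31/4

-31/4


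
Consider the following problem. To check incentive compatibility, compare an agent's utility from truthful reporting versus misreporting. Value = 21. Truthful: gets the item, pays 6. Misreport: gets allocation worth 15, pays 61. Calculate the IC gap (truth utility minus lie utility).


Step 1: U(truth) = value - payment = 21 - 6 = 15
Step 2: U(lie) = allocation - payment = 15 - 61 = -46
Step 3: IC gap = 15 - (-46) = 61

61


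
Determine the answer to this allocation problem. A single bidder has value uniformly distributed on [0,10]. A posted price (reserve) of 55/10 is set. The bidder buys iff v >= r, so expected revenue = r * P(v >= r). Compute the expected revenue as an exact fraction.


Step 1: Posted price r = 11/2, value support [0,10]
Step 2: P(v >= r) = (10 - 11/2)/10 = 9/20
Step 3: Expected revenue = r * P(v >= r) = 11/2 * 9/20
Step 4: Revenue = 99/40

99/40


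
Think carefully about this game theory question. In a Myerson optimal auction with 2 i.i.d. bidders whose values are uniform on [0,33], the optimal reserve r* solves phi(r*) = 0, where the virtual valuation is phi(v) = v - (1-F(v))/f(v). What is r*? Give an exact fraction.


Step 1: For U[0,33], F(v) = v/33 and f(v) = 1/33
Step 2: phi(v) = v - (1 - v/33)/(1/33) = v - (33 - v) = 2v - 33
Step 3: Set phi(r*) = 0: 2r* - 33 = 0
Step 4: r* = 33/2 (the number of bidders n = 2 does not enter)

33/2


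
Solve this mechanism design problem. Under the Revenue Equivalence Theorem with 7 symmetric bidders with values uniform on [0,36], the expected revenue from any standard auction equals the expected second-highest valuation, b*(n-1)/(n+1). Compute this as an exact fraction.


Step 1: By Revenue Equivalence, expected revenue = b*(n-1)/(n+1)
Step 2: Substituting n = 7, b = 36
Step 3: Revenue = 36*(7-1)/(7+1) = 36*6/8
Step 4: Revenue = 216/8 = 27

27


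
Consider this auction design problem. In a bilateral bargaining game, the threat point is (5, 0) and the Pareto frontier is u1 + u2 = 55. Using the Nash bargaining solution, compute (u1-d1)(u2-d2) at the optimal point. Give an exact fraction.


Step 1: The Nash solution splits surplus symmetrically above the disagreement point
Step 2: u1 = (total + d1 - d2)/2 = (55 + 5 - 0)/2 = 30
Step 3: u2 = (total - d1 + d2)/2 = (55 - 5 + 0)/2 = 25
Step 4: Nash product = (30 - 5) * (25 - 0)
Step 5: = 25 * 25 = 625

625


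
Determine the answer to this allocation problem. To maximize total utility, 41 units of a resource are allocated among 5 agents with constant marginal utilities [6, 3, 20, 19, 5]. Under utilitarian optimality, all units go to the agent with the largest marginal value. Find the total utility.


Step 1: The marginal utilities are [6, 3, 20, 19, 5]
Step 2: The highest marginal utility is 20
Step 3: All 41 units go to that agent
Step 4: Total utility = 20 * 41 = 820

820


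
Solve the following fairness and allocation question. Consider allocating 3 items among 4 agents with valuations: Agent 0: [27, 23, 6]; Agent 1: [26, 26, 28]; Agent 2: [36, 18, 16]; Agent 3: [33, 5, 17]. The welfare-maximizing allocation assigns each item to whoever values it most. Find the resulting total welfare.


Step 1: For each item, find the maximum value among all agents.
Step 2: Item 0 -> Agent 2 (value 36)
Step 3: Item 1 -> Agent 1 (value 26)
Step 4: Item 2 -> Agent 1 (value 28)
Step 5: Total welfare = 36 + 26 + 28 = 90

90


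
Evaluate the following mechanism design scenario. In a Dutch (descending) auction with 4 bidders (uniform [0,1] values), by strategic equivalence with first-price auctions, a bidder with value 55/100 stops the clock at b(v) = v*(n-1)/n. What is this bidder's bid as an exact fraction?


Step 1: Dutch auctions are strategically equivalent to first-price auctions
Step 2: The equilibrium bid is b(v) = v*(n-1)/n
Step 3: b = 11/20 * 3/4
Step 4: b = 33/80

33/80


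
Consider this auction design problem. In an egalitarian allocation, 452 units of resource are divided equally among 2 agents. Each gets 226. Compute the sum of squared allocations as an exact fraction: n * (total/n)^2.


Step 1: Each agent's share = 452/2 = 226
Step 2: Square of each share = (226)^2 = 51076
Step 3: Sum of squares = 2 * 51076 = 102152

102152


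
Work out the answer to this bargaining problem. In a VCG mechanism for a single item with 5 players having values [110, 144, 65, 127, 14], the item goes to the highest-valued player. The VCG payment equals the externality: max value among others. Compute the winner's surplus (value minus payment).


Step 1: The winner is the agent with the highest value: agent 1 with value 144
Step 2: Values of other agents: [110, 65, 127, 14]
Step 3: VCG payment = max of others' values = 127
Step 4: Surplus = 144 - 127 = 17

17


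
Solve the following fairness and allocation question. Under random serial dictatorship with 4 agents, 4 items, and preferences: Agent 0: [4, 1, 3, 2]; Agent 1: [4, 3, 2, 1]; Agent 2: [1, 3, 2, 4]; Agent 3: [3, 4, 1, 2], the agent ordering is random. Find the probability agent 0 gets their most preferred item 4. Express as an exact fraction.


Step 1: Agent 0 wants item 4
Step 2: There are 24 possible orderings of agents
Step 3: In 12 orderings, agent 0 gets item 4
Step 4: Probability = 12/24 = 1/2

1/2


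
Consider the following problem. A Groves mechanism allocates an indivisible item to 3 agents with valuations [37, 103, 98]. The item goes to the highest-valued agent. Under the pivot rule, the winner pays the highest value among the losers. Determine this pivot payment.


Step 1: The efficient winner is agent 1 with value 103
Step 2: Other agents' values: [37, 98]
Step 3: Pivot payment = max(others) = 98
Step 4: The winner pays 98

98


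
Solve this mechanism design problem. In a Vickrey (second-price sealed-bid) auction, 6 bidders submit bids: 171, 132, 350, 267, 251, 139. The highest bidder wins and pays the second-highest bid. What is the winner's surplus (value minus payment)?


Step 1: Sort bids in descending order: 350, 267, 251, 171, 139, 132
Step 2: The winning bid is the highest: 350
Step 3: The payment equals the second-highest bid: 267
Step 4: Surplus = winner's bid - payment = 350 - 267 = 83

83


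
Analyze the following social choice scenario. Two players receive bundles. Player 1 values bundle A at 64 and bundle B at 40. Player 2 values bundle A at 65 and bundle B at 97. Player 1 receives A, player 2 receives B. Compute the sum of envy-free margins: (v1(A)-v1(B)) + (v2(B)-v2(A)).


Step 1: Player 1's margin = v1(A) - v1(B) = 64 - 40 = 24
Step 2: Player 2's margin = v2(B) - v2(A) = 97 - 65 = 32
Step 3: Total margin = 24 + 32 = 56

56


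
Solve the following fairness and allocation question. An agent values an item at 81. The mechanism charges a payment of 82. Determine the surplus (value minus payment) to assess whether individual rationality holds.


Step 1: Surplus = value - payment = 81 - 82 = -1
Step 2: IR is violated (surplus < 0)

-1


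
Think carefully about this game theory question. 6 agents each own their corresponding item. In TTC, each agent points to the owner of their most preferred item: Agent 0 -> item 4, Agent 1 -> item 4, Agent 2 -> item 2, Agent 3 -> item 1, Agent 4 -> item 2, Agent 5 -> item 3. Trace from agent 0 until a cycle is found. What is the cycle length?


Step 1: Trace the pointer graph from agent 0: 0 -> 4 -> 2 -> 2
Step 2: A cycle is detected when we revisit agent 2
Step 3: The cycle is: 2 -> 2
Step 4: Cycle length = 1

1


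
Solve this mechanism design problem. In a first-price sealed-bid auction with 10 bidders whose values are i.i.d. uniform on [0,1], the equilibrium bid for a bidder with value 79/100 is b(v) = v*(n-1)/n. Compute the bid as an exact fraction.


Step 1: The symmetric BNE bidding function is b(v) = v * (n-1) / n
Step 2: Substitute v = 79/100 and n = 10
Step 3: b = 79/100 * 9/10
Step 4: b = 711/1000

711/1000


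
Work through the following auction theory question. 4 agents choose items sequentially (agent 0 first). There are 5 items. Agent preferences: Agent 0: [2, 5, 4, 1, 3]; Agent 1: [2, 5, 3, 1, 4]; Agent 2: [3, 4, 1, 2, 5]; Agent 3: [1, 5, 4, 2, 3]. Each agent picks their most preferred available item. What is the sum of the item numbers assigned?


Step 1: Agent 0 picks item 2
Step 2: Agent 1 picks item 5
Step 3: Agent 2 picks item 3
Step 4: Agent 3 picks item 1
Step 5: Sum = 2 + 5 + 3 + 1 = 11

11


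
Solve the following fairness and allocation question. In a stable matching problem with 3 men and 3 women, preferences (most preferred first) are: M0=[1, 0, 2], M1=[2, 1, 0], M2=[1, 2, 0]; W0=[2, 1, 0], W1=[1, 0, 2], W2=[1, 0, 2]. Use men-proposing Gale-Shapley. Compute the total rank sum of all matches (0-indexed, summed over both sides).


Step 1: Run Gale-Shapley (men propose, women hold best offer):
  M0 proposes to W1; she accepts
  M1 proposes to W2; she accepts
  M2 proposes to W1; rejected
  M2 proposes to W2; rejected
  M2 proposes to W0; she accepts
Step 2: Final matching: W0-M2, W1-M0, W2-M1
Step 3: 0-indexed ranks (man's rank of his match, then woman's): 2 + 0 + 0 + 1 + 0 + 0
Step 4: Total rank sum = 3

3


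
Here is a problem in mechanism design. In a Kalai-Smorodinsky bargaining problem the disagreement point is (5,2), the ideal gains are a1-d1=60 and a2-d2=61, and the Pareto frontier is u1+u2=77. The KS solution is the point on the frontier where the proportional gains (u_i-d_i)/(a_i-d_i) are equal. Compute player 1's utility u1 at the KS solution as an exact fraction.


Step 1: At the KS point, (u1-d1)/r1 = (u2-d2)/r2 = t and u1+u2 = 77
Step 2: u1 = d1 + r1*t and u2 = d2 + r2*t, so (d1 + r1*t) + (d2 + r2*t) = 77
Step 3: t = (77 - 5 - 2)/(60 + 61) = 70/121
Step 4: u1 = d1 + r1*t = 5 + 60 * 70/121 = 4805/121
Step 5: (Check: u2 = d2 + r2*t = 4512/121; u1+u2 = 4805/121 + 4512/121 = 77, on the frontier.)

4805/121


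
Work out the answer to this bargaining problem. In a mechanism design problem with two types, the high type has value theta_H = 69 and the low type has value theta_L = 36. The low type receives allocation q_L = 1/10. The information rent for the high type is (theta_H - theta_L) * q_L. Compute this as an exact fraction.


Step 1: theta_H - theta_L = 69 - 36 = 33
Step 2: Information rent = (theta_H - theta_L) * q_L
Step 3: = 33 * 1/10
Step 4: = 33/10

33/10


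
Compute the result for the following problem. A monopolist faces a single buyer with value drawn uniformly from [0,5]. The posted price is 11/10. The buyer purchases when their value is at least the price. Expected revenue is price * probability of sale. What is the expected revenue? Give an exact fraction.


Step 1: Posted price r = 11/10, value support [0,5]
Step 2: P(v >= r) = (5 - 11/10)/5 = 39/50
Step 3: Expected revenue = r * P(v >= r) = 11/10 * 39/50
Step 4: Revenue = 429/500

429/500


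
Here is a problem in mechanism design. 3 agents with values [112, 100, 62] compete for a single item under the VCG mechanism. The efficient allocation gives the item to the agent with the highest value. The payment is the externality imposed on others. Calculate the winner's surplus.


Step 1: The winner is the agent with the highest value: agent 0 with value 112
Step 2: Values of other agents: [100, 62]
Step 3: VCG payment = max of others' values = 100
Step 4: Surplus = 112 - 100 = 12

12


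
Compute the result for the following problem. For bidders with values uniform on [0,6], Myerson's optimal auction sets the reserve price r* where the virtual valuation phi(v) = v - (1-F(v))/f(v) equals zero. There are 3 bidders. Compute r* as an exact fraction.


Step 1: For U[0,6], F(v) = v/6 and f(v) = 1/6
Step 2: phi(v) = v - (1 - v/6)/(1/6) = v - (6 - v) = 2v - 6
Step 3: Set phi(r*) = 0: 2r* - 6 = 0
Step 4: r* = 6/2 = 3 (the number of bidders n = 3 does not enter)

3


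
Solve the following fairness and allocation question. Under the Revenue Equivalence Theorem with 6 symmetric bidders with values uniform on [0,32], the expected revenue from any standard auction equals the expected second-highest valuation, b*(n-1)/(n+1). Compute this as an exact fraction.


Step 1: By Revenue Equivalence, expected revenue = b*(n-1)/(n+1)
Step 2: Substituting n = 6, b = 32
Step 3: Revenue = 32*(6-1)/(6+1) = 32*5/7
Step 4: Revenue = 160/7

160/7


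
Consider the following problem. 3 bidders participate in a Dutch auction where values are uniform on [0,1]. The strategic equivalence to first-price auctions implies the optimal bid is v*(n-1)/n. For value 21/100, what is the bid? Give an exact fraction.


Step 1: Dutch auctions are strategically equivalent to first-price auctions
Step 2: The equilibrium bid is b(v) = v*(n-1)/n
Step 3: b = 21/100 * 2/3
Step 4: b = 7/50

7/50


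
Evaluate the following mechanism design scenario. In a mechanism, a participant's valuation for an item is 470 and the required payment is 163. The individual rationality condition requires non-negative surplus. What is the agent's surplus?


Step 1: Surplus = value - payment = 470 - 163 = 307
Step 2: IR is satisfied (surplus >= 0)

307


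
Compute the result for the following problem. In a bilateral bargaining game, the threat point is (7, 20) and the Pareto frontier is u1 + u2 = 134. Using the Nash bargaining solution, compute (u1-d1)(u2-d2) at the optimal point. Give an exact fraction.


Step 1: The Nash solution splits surplus symmetrically above the disagreement point
Step 2: u1 = (total + d1 - d2)/2 = (134 + 7 - 20)/2 = 121/2
Step 3: u2 = (total - d1 + d2)/2 = (134 - 7 + 20)/2 = 147/2
Step 4: Nash product = (121/2 - 7) * (147/2 - 20)
Step 5: = 107/2 * 107/2 = 11449/4

11449/4


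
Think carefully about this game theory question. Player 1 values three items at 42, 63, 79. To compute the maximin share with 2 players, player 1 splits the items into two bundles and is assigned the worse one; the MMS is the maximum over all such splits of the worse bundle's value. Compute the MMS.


Step 1: Item values = 42, 63, 79
Step 2: Enumerate all 2-bundle partitions and take the smaller bundle:
  Partition 1: {42} vs {63,79} -> bundles 42, 142; min = 42
  Partition 2: {63} vs {42,79} -> bundles 63, 121; min = 63
  Partition 3: {79} vs {42,63} -> bundles 79, 105; min = 79
Step 3: MMS = max(42, 63, 79) = 79

79


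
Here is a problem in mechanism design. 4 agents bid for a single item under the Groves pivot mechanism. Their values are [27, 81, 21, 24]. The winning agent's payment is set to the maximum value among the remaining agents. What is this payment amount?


Step 1: The efficient winner is agent 1 with value 81
Step 2: Other agents' values: [27, 21, 24]
Step 3: Pivot payment = max(others) = 27
Step 4: The winner pays 27

27


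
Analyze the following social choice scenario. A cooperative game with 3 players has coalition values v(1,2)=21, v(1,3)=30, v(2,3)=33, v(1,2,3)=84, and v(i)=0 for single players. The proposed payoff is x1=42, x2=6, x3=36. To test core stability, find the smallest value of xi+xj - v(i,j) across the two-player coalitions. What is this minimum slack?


Step 1: Slack for coalition (1,2): x1+x2 - v12 = 48 - 21 = 27
Step 2: Slack for coalition (1,3): x1+x3 - v13 = 78 - 30 = 48
Step 3: Slack for coalition (2,3): x2+x3 - v23 = 42 - 33 = 9
Step 4: Minimum slack = min(27, 48, 9) = 9, attained by (2,3); no pair can gain by deviating, so the allocation is in the core

9


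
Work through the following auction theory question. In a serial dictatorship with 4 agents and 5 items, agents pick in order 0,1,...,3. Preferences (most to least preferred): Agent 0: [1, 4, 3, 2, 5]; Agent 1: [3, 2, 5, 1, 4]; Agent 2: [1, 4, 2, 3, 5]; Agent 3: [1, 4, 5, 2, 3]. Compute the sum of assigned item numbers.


Step 1: Agent 0 picks item 1
Step 2: Agent 1 picks item 3
Step 3: Agent 2 picks item 4
Step 4: Agent 3 picks item 5
Step 5: Sum = 1 + 3 + 4 + 5 = 13

13


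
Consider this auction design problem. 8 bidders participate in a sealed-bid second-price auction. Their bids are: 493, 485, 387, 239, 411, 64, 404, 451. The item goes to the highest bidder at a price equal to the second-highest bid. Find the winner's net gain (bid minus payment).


Step 1: Sort bids in descending order: 493, 485, 451, 411, 404, 387, 239, 64
Step 2: The winning bid is the highest: 493
Step 3: The payment equals the second-highest bid: 485
Step 4: Surplus = winner's bid - payment = 493 - 485 = 8

8


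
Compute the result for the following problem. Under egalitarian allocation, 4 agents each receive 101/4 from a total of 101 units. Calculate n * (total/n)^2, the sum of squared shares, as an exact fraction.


Step 1: Each agent's share = 101/4
Step 2: Square of each share = (101/4)^2 = 10201/16
Step 3: Sum of squares = 4 * 10201/16 = 10201/4

10201/4


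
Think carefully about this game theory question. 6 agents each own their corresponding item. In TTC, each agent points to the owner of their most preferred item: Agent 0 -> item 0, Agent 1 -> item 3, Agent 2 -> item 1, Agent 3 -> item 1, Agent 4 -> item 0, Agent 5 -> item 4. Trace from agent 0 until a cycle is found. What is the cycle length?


Step 1: Trace the pointer graph from agent 0: 0 -> 0
Step 2: A cycle is detected when we revisit agent 0
Step 3: The cycle is: 0 -> 0
Step 4: Cycle length = 1

1


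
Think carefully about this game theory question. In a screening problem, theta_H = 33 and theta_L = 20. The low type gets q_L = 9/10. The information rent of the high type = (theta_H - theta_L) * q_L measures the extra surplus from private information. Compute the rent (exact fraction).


Step 1: theta_H - theta_L = 33 - 20 = 13
Step 2: Information rent = (theta_H - theta_L) * q_L
Step 3: = 13 * 9/10
Step 4: = 117/10

117/10


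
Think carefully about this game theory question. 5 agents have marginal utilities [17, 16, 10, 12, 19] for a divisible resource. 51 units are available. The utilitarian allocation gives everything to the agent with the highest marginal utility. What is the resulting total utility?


Step 1: The marginal utilities are [17, 16, 10, 12, 19]
Step 2: The highest marginal utility is 19
Step 3: All 51 units go to that agent
Step 4: Total utility = 19 * 51 = 969

969


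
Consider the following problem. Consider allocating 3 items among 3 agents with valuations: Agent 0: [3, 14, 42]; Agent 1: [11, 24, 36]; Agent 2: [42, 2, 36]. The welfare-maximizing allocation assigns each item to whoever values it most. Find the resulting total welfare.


Step 1: For each item, find the maximum value among all agents.
Step 2: Item 0 -> Agent 2 (value 42)
Step 3: Item 1 -> Agent 1 (value 24)
Step 4: Item 2 -> Agent 0 (value 42)
Step 5: Total welfare = 42 + 24 + 42 = 108

108


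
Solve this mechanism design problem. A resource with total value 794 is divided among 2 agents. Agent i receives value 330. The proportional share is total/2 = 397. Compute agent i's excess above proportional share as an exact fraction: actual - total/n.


Step 1: Proportional share = 794/2 = 397
Step 2: Agent's actual allocation = 330
Step 3: Excess = 330 - 397 = -67

-67


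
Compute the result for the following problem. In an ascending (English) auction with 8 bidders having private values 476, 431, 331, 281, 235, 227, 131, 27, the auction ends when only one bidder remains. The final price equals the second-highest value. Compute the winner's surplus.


Step 1: Identify the highest value: 476
Step 2: Identify the second-highest value: 431
Step 3: The final price = second-highest value = 431
Step 4: Surplus = 476 - 431 = 45

45


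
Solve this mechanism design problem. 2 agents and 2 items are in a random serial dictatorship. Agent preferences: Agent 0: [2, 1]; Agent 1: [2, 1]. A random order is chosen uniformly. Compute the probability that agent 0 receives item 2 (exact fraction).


Step 1: Agent 0 wants item 2
Step 2: There are 2 possible orderings of agents
Step 3: In 1 orderings, agent 0 gets item 2
Step 4: Probability = 1/2

1/2


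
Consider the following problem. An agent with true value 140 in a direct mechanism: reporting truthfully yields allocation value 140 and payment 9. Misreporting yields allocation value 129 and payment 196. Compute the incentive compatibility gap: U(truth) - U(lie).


Step 1: U(truth) = value - payment = 140 - 9 = 131
Step 2: U(lie) = allocation - payment = 129 - 196 = -67
Step 3: IC gap = 131 - (-67) = 198

198


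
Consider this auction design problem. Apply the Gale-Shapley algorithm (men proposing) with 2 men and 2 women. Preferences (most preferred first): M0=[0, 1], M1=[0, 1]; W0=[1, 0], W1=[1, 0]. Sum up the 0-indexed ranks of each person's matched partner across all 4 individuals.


Step 1: Run Gale-Shapley (men propose, women hold best offer):
  M0 proposes to W0; she accepts
  M1 proposes to W0; she switches from M0
  M0 proposes to W1; she accepts
Step 2: Final matching: W0-M1, W1-M0
Step 3: 0-indexed ranks (man's rank of his match, then woman's): 0 + 0 + 1 + 1
Step 4: Total rank sum = 2

2


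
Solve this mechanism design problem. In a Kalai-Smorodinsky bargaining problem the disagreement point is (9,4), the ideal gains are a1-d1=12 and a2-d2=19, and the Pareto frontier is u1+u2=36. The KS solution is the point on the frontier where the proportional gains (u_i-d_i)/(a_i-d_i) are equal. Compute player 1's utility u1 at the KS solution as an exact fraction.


Step 1: At the KS point, (u1-d1)/r1 = (u2-d2)/r2 = t and u1+u2 = 36
Step 2: u1 = d1 + r1*t and u2 = d2 + r2*t, so (d1 + r1*t) + (d2 + r2*t) = 36
Step 3: t = (36 - 9 - 4)/(12 + 19) = 23/31
Step 4: u1 = d1 + r1*t = 9 + 12 * 23/31 = 555/31
Step 5: (Check: u2 = d2 + r2*t = 561/31; u1+u2 = 555/31 + 561/31 = 36, on the frontier.)

555/31


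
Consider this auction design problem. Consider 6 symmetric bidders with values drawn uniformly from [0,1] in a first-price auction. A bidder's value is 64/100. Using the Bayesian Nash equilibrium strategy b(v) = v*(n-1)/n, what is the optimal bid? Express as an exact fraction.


Step 1: The symmetric BNE bidding function is b(v) = v * (n-1) / n
Step 2: Substitute v = 16/25 and n = 6
Step 3: b = 16/25 * 5/6
Step 4: b = 8/15

8/15


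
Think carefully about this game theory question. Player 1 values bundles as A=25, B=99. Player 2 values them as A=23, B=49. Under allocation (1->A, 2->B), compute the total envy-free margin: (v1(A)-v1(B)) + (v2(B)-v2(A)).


Step 1: Player 1's margin = v1(A) - v1(B) = 25 - 99 = -74
Step 2: Player 2's margin = v2(B) - v2(A) = 49 - 23 = 26
Step 3: Total margin = -74 + 26 = -48

-48


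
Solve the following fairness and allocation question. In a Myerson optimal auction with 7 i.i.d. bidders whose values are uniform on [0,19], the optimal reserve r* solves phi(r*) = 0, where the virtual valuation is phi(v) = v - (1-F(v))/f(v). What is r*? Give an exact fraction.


Step 1: For U[0,19], F(v) = v/19 and f(v) = 1/19
Step 2: phi(v) = v - (1 - v/19)/(1/19) = v - (19 - v) = 2v - 19
Step 3: Set phi(r*) = 0: 2r* - 19 = 0
Step 4: r* = 19/2 (the number of bidders n = 7 does not enter)

19/2


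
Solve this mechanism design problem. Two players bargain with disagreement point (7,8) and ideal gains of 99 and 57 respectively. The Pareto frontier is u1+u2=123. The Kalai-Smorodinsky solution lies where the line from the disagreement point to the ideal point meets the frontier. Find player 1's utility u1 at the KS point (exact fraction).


Step 1: At the KS point, (u1-d1)/r1 = (u2-d2)/r2 = t and u1+u2 = 123
Step 2: u1 = d1 + r1*t and u2 = d2 + r2*t, so (d1 + r1*t) + (d2 + r2*t) = 123
Step 3: t = (123 - 7 - 8)/(99 + 57) = 108/156 = 9/13
Step 4: u1 = d1 + r1*t = 7 + 99 * 9/13 = 982/13
Step 5: (Check: u2 = d2 + r2*t = 617/13; u1+u2 = 982/13 + 617/13 = 123, on the frontier.)

982/13


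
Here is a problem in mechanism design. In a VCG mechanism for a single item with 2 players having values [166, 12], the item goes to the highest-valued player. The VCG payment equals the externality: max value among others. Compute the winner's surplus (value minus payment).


Step 1: The winner is the agent with the highest value: agent 0 with value 166
Step 2: Values of other agents: [12]
Step 3: VCG payment = max of others' values = 12
Step 4: Surplus = 166 - 12 = 154

154


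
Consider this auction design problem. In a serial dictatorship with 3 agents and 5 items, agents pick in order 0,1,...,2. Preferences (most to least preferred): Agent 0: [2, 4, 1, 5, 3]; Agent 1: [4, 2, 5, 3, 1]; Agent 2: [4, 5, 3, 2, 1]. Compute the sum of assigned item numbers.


Step 1: Agent 0 picks item 2
Step 2: Agent 1 picks item 4
Step 3: Agent 2 picks item 5
Step 4: Sum = 2 + 4 + 5 = 11

11


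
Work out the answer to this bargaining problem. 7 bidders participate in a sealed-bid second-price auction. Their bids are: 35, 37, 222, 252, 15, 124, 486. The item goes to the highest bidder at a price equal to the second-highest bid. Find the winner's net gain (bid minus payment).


Step 1: Sort bids in descending order: 486, 252, 222, 124, 37, 35, 15
Step 2: The winning bid is the highest: 486
Step 3: The payment equals the second-highest bid: 252
Step 4: Surplus = winner's bid - payment = 486 - 252 = 234

234


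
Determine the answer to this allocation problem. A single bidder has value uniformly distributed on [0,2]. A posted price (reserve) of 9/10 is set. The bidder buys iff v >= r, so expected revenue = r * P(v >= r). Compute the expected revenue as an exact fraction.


Step 1: Posted price r = 9/10, value support [0,2]
Step 2: P(v >= r) = (2 - 9/10)/2 = 11/20
Step 3: Expected revenue = r * P(v >= r) = 9/10 * 11/20
Step 4: Revenue = 99/200

99/200


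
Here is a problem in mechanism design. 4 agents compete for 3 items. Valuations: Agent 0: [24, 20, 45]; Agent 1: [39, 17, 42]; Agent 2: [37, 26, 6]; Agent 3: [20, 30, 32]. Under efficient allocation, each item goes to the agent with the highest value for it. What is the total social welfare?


Step 1: For each item, find the maximum value among all agents.
Step 2: Item 0 -> Agent 1 (value 39)
Step 3: Item 1 -> Agent 3 (value 30)
Step 4: Item 2 -> Agent 0 (value 45)
Step 5: Total welfare = 39 + 30 + 45 = 114

114


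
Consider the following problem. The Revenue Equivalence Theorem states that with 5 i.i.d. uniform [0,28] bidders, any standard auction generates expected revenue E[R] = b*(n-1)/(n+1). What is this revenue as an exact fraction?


Step 1: By Revenue Equivalence, expected revenue = b*(n-1)/(n+1)
Step 2: Substituting n = 5, b = 28
Step 3: Revenue = 28*(5-1)/(5+1) = 28*4/6
Step 4: Revenue = 112/6 = 56/3

56/3


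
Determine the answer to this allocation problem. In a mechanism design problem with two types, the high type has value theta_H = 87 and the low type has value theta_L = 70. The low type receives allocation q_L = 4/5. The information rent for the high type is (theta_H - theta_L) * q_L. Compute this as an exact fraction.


Step 1: theta_H - theta_L = 87 - 70 = 17
Step 2: Information rent = (theta_H - theta_L) * q_L
Step 3: = 17 * 4/5
Step 4: = 68/5

68/5


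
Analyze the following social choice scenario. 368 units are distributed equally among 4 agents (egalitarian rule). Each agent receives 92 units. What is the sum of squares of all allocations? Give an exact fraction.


Step 1: Each agent's share = 368/4 = 92
Step 2: Square of each share = (92)^2 = 8464
Step 3: Sum of squares = 4 * 8464 = 33856

33856
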